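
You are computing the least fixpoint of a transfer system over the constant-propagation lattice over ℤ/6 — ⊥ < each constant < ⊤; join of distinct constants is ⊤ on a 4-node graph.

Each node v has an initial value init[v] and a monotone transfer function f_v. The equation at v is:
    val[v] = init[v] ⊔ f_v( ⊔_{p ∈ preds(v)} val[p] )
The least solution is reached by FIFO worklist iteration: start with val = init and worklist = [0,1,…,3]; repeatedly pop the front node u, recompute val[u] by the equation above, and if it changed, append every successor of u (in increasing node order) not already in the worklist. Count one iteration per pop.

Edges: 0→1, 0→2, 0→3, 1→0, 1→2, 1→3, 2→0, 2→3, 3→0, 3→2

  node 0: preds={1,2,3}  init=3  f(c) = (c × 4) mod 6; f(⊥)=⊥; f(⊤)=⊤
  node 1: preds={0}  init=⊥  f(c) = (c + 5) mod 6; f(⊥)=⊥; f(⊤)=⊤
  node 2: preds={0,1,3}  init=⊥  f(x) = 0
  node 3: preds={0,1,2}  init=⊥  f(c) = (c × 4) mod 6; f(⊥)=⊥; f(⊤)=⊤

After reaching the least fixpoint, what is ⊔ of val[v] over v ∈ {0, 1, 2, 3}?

Trace (10 dequeues):
  [1] u=0 | in ⊥ | out 3 | ==
  [2] u=1 | in 3 | out 2 | prev ⊥ | push {0}
  [3] u=2 | in ⊤ | out 0 | prev ⊥ | push {}
  [4] u=3 | in ⊤ | out ⊤ | prev ⊥ | push {2}
  [5] u=0 | in ⊤ | out ⊤ | prev 3 | push {1,3}
  [6] u=2 | in ⊤ | out 0 | ==
  [7] u=1 | in ⊤ | out ⊤ | prev 2 | push {0,2}
  [8] u=3 | in ⊤ | out ⊤ | ==
  [9] u=0 | in ⊤ | out ⊤ | ==
  [10] u=2 | in ⊤ | out 0 | ==

Converged values:
  [0] ⊤
  [1] ⊤
  [2] 0
  [3] ⊤

⊤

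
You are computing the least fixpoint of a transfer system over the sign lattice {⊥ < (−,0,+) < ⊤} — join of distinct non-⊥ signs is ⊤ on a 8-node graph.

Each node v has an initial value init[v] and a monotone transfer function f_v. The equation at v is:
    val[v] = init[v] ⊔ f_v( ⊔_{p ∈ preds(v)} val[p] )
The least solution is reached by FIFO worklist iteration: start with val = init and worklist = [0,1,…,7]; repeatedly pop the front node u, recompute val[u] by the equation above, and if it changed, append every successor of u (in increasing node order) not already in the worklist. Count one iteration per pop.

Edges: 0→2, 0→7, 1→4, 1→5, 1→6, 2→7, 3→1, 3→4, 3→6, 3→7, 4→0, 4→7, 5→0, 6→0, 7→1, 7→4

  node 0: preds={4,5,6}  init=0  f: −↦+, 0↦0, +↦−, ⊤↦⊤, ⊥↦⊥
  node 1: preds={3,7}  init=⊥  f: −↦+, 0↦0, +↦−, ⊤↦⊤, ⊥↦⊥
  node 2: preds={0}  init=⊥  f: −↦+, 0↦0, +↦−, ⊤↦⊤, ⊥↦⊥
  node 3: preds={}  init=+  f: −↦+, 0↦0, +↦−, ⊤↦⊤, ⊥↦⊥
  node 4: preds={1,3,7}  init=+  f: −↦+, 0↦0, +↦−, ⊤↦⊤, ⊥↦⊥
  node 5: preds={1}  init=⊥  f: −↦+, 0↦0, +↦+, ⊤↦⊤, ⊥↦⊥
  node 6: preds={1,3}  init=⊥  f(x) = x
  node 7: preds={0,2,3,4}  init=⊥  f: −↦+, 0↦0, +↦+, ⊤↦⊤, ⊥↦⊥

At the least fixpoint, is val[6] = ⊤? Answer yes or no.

Worklist (14 pops):
  #1 pop 0: in=+ → ⊤ (was 0); enqueue []
  #2 pop 1: in=+ → − (was ⊥); enqueue []
  #3 pop 2: in=⊤ → ⊤ (was ⊥); enqueue []
  #4 pop 3: in=⊥ → + (no change)
  #5 pop 4: in=⊤ → ⊤ (was +); enqueue [0]
  #6 pop 5: in=− → + (was ⊥); enqueue []
  #7 pop 6: in=⊤ → ⊤ (was ⊥); enqueue []
  #8 pop 7: in=⊤ → ⊤ (was ⊥); enqueue [1,4]
  #9 pop 0: in=⊤ → ⊤ (no change)
  #10 pop 1: in=⊤ → ⊤ (was −); enqueue [5,6]
  #11 pop 4: in=⊤ → ⊤ (no change)
  #12 pop 5: in=⊤ → ⊤ (was +); enqueue [0]
  #13 pop 6: in=⊤ → ⊤ (no change)
  #14 pop 0: in=⊤ → ⊤ (no change)

Fixpoint:
  val[0] = ⊤
  val[1] = ⊤
  val[2] = ⊤
  val[3] = +
  val[4] = ⊤
  val[5] = ⊤
  val[6] = ⊤
  val[7] = ⊤

yes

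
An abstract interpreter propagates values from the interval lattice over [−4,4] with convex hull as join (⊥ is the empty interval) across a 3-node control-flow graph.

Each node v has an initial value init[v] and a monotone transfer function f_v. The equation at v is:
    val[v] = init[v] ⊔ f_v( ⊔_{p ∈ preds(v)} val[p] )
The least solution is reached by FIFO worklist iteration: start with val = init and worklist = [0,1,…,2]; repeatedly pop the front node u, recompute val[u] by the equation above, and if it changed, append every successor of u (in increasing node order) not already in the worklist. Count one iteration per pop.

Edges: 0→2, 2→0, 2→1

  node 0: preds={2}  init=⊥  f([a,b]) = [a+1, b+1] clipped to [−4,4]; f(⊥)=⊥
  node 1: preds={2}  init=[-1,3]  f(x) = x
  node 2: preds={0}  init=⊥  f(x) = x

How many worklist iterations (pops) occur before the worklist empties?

3

Worklist (3 pops):
  #1 pop 0: in=⊥ → ⊥ (no change)
  #2 pop 1: in=⊥ → [-1,3] (no change)
  #3 pop 2: in=⊥ → ⊥ (no change)

Fixpoint:
  val[0] = ⊥
  val[1] = [-1,3]
  val[2] = ⊥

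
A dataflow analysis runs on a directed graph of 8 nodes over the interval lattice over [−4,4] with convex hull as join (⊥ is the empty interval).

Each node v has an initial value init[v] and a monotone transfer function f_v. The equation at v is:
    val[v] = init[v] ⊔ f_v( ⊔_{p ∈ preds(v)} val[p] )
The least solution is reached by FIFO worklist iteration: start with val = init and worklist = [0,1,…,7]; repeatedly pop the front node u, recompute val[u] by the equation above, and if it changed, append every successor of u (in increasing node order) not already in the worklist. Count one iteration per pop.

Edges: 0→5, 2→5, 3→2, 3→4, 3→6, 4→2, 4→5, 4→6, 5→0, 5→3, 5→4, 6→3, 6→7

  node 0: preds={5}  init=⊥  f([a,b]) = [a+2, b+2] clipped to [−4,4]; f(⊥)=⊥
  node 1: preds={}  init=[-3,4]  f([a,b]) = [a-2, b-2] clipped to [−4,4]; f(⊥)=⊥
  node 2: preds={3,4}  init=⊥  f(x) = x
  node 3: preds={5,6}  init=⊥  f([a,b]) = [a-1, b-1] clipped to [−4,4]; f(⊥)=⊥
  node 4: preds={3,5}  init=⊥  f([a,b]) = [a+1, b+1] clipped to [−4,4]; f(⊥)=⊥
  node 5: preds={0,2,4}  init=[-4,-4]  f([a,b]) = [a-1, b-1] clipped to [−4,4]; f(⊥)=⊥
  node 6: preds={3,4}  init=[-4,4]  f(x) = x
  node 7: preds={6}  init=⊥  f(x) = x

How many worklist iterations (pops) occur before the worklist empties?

13

Iteration log — 13 steps:
  step 1. node 0  ⊔preds=[-4,-4]  new=[-2,-2]  old=⊥  +wl: 
  step 2. node 1  ⊔preds=⊥  new=[-3,4]  stable
  step 3. node 2  ⊔preds=⊥  new=⊥  stable
  step 4. node 3  ⊔preds=[-4,4]  new=[-4,3]  old=⊥  +wl: 2
  step 5. node 4  ⊔preds=[-4,3]  new=[-3,4]  old=⊥  +wl: 
  step 6. node 5  ⊔preds=[-3,4]  new=[-4,3]  old=[-4,-4]  +wl: 0,3,4
  step 7. node 6  ⊔preds=[-4,4]  new=[-4,4]  stable
  step 8. node 7  ⊔preds=[-4,4]  new=[-4,4]  old=⊥  +wl: 
  step 9. node 2  ⊔preds=[-4,4]  new=[-4,4]  old=⊥  +wl: 5
  step 10. node 0  ⊔preds=[-4,3]  new=[-2,4]  old=[-2,-2]  +wl: 
  step 11. node 3  ⊔preds=[-4,4]  new=[-4,3]  stable
  step 12. node 4  ⊔preds=[-4,3]  new=[-3,4]  stable
  step 13. node 5  ⊔preds=[-4,4]  new=[-4,3]  stable

Least fixpoint reached:
  node 0: [-2,4]
  node 1: [-3,4]
  node 2: [-4,4]
  node 3: [-4,3]
  node 4: [-3,4]
  node 5: [-4,3]
  node 6: [-4,4]
  node 7: [-4,4]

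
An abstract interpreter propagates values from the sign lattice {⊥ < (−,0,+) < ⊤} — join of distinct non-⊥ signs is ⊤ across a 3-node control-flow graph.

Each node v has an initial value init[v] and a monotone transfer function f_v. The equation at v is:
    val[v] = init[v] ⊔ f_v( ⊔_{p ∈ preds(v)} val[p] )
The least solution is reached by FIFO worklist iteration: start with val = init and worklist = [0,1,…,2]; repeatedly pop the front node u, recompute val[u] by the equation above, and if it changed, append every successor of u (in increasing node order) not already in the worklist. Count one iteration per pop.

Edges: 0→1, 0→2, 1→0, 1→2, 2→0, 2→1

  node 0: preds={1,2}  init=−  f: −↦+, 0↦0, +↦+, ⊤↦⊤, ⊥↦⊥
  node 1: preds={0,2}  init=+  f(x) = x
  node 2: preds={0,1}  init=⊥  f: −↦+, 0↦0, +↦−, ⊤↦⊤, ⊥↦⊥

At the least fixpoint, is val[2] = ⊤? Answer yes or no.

yes

Trace (5 dequeues):
  [1] u=0 | in + | out ⊤ | prev − | push {}
  [2] u=1 | in ⊤ | out ⊤ | prev + | push {0}
  [3] u=2 | in ⊤ | out ⊤ | prev ⊥ | push {1}
  [4] u=0 | in ⊤ | out ⊤ | ==
  [5] u=1 | in ⊤ | out ⊤ | ==

Converged values:
  [0] ⊤
  [1] ⊤
  [2] ⊤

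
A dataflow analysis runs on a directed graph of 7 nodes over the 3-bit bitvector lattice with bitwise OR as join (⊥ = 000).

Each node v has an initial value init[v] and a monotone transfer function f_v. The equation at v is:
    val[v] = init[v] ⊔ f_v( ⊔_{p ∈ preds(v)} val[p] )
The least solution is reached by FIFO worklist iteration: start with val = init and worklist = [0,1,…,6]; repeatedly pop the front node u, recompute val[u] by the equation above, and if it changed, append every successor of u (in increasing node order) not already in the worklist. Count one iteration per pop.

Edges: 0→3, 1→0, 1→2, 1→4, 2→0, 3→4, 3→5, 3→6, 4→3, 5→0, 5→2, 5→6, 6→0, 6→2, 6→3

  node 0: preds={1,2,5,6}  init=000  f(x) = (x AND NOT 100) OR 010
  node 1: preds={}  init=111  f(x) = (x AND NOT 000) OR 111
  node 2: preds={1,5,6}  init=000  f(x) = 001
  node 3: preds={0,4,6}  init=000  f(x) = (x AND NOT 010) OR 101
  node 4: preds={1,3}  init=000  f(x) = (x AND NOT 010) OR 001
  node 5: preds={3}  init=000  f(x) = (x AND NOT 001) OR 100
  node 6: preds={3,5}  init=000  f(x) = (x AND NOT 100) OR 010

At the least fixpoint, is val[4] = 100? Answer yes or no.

Trace (10 dequeues):
  [1] u=0 | in 111 | out 011 | prev 000 | push {}
  [2] u=1 | in 000 | out 111 | ==
  [3] u=2 | in 111 | out 001 | prev 000 | push {0}
  [4] u=3 | in 011 | out 101 | prev 000 | push {}
  [5] u=4 | in 111 | out 101 | prev 000 | push {3}
  [6] u=5 | in 101 | out 100 | prev 000 | push {2}
  [7] u=6 | in 101 | out 011 | prev 000 | push {}
  [8] u=0 | in 111 | out 011 | ==
  [9] u=3 | in 111 | out 101 | ==
  [10] u=2 | in 111 | out 001 | ==

Converged values:
  [0] 011
  [1] 111
  [2] 001
  [3] 101
  [4] 101
  [5] 100
  [6] 011

no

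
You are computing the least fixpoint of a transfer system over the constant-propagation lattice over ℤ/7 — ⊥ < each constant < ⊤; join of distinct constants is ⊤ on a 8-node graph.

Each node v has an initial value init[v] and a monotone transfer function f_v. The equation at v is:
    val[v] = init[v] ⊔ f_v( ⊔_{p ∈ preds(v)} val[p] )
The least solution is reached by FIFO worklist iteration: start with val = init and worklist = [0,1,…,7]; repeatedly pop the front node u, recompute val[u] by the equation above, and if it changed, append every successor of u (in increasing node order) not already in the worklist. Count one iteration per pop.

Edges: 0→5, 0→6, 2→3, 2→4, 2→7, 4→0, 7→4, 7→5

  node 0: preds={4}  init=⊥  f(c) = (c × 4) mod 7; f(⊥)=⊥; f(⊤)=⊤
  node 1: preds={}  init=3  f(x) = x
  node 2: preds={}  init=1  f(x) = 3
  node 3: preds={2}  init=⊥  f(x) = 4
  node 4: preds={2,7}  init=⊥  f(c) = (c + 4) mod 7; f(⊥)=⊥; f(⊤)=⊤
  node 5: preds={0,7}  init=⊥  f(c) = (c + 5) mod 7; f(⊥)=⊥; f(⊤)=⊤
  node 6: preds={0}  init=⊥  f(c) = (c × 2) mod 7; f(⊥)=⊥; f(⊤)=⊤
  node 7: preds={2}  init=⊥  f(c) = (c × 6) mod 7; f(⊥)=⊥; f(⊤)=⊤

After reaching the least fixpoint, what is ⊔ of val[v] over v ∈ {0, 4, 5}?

⊤

Trace (12 dequeues):
  [1] u=0 | in ⊥ | out ⊥ | ==
  [2] u=1 | in ⊥ | out 3 | ==
  [3] u=2 | in ⊥ | out ⊤ | prev 1 | push {}
  [4] u=3 | in ⊤ | out 4 | prev ⊥ | push {}
  [5] u=4 | in ⊤ | out ⊤ | prev ⊥ | push {0}
  [6] u=5 | in ⊥ | out ⊥ | ==
  [7] u=6 | in ⊥ | out ⊥ | ==
  [8] u=7 | in ⊤ | out ⊤ | prev ⊥ | push {4,5}
  [9] u=0 | in ⊤ | out ⊤ | prev ⊥ | push {6}
  [10] u=4 | in ⊤ | out ⊤ | ==
  [11] u=5 | in ⊤ | out ⊤ | prev ⊥ | push {}
  [12] u=6 | in ⊤ | out ⊤ | prev ⊥ | push {}

Converged values:
  [0] ⊤
  [1] 3
  [2] ⊤
  [3] 4
  [4] ⊤
  [5] ⊤
  [6] ⊤
  [7] ⊤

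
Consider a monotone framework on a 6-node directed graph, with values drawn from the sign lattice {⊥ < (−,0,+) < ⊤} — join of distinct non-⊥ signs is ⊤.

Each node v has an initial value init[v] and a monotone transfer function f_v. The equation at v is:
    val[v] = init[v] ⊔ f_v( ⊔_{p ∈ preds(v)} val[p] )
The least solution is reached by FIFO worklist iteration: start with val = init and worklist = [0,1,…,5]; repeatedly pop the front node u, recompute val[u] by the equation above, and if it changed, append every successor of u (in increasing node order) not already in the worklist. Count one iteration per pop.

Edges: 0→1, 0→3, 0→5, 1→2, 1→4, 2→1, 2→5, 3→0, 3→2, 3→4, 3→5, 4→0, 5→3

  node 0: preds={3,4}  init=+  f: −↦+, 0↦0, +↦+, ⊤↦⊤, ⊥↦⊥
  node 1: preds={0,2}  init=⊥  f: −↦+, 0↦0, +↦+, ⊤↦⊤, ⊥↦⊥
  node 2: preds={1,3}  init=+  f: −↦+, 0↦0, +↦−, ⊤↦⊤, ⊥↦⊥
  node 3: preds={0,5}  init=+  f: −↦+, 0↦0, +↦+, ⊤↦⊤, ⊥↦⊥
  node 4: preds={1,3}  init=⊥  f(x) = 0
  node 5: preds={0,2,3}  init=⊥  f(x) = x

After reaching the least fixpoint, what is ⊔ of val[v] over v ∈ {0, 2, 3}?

⊤

Trace (14 dequeues):
  [1] u=0 | in + | out + | ==
  [2] u=1 | in + | out + | prev ⊥ | push {}
  [3] u=2 | in + | out ⊤ | prev + | push {1}
  [4] u=3 | in + | out + | ==
  [5] u=4 | in + | out 0 | prev ⊥ | push {0}
  [6] u=5 | in ⊤ | out ⊤ | prev ⊥ | push {3}
  [7] u=1 | in ⊤ | out ⊤ | prev + | push {2,4}
  [8] u=0 | in ⊤ | out ⊤ | prev + | push {1,5}
  [9] u=3 | in ⊤ | out ⊤ | prev + | push {0}
  [10] u=2 | in ⊤ | out ⊤ | ==
  [11] u=4 | in ⊤ | out 0 | ==
  [12] u=1 | in ⊤ | out ⊤ | ==
  [13] u=5 | in ⊤ | out ⊤ | ==
  [14] u=0 | in ⊤ | out ⊤ | ==

Converged values:
  [0] ⊤
  [1] ⊤
  [2] ⊤
  [3] ⊤
  [4] 0
  [5] ⊤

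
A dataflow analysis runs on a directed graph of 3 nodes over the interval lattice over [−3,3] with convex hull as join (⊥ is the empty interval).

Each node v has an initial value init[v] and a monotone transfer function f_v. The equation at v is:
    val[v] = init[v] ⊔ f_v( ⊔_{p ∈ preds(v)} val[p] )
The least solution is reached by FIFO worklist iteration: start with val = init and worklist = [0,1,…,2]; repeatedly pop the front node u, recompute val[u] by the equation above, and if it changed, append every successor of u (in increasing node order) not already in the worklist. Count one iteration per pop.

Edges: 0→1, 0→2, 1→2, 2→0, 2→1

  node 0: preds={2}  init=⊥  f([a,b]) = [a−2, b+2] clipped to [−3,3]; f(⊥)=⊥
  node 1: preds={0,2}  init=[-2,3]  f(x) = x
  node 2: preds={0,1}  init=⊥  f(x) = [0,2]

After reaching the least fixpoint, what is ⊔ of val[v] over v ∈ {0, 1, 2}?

Worklist (6 pops):
  #1 pop 0: in=⊥ → ⊥ (no change)
  #2 pop 1: in=⊥ → [-2,3] (no change)
  #3 pop 2: in=[-2,3] → [0,2] (was ⊥); enqueue [0,1]
  #4 pop 0: in=[0,2] → [-2,3] (was ⊥); enqueue [2]
  #5 pop 1: in=[-2,3] → [-2,3] (no change)
  #6 pop 2: in=[-2,3] → [0,2] (no change)

Fixpoint:
  val[0] = [-2,3]
  val[1] = [-2,3]
  val[2] = [0,2]

[-2,3]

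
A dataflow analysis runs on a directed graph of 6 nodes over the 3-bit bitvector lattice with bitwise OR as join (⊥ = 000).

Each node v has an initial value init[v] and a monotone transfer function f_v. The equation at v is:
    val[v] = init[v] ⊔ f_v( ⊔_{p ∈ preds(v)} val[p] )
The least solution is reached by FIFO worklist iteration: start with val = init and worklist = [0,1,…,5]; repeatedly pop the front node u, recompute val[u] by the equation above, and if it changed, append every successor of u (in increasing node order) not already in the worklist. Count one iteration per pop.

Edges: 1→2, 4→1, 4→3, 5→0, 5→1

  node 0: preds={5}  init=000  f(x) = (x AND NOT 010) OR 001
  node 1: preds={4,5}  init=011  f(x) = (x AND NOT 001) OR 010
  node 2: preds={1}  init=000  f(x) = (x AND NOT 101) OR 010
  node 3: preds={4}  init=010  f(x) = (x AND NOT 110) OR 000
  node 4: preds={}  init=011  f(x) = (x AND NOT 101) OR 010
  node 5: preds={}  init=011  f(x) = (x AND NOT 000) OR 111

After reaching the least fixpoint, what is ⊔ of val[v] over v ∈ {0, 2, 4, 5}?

Iteration log — 9 steps:
  step 1. node 0  ⊔preds=011  new=001  old=000  +wl: 
  step 2. node 1  ⊔preds=011  new=011  stable
  step 3. node 2  ⊔preds=011  new=010  old=000  +wl: 
  step 4. node 3  ⊔preds=011  new=011  old=010  +wl: 
  step 5. node 4  ⊔preds=000  new=011  stable
  step 6. node 5  ⊔preds=000  new=111  old=011  +wl: 0,1
  step 7. node 0  ⊔preds=111  new=101  old=001  +wl: 
  step 8. node 1  ⊔preds=111  new=111  old=011  +wl: 2
  step 9. node 2  ⊔preds=111  new=010  stable

Least fixpoint reached:
  node 0: 101
  node 1: 111
  node 2: 010
  node 3: 011
  node 4: 011
  node 5: 111

111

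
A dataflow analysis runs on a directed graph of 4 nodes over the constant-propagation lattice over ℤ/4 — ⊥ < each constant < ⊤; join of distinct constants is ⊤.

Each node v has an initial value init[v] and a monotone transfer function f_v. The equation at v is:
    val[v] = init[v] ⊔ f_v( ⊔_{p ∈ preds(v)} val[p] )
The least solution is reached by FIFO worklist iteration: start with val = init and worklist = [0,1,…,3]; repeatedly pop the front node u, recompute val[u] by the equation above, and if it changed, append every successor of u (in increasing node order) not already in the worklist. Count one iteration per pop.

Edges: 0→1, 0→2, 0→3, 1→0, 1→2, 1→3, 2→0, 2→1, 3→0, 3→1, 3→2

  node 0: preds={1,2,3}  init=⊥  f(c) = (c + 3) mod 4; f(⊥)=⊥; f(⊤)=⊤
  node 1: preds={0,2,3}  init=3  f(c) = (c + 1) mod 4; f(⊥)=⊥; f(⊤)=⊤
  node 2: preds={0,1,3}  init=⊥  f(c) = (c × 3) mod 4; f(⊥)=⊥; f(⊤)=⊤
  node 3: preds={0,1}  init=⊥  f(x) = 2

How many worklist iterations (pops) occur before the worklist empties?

9

Iteration log — 9 steps:
  step 1. node 0  ⊔preds=3  new=2  old=⊥  +wl: 
  step 2. node 1  ⊔preds=2  new=3  stable
  step 3. node 2  ⊔preds=⊤  new=⊤  old=⊥  +wl: 0,1
  step 4. node 3  ⊔preds=⊤  new=2  old=⊥  +wl: 2
  step 5. node 0  ⊔preds=⊤  new=⊤  old=2  +wl: 3
  step 6. node 1  ⊔preds=⊤  new=⊤  old=3  +wl: 0
  step 7. node 2  ⊔preds=⊤  new=⊤  stable
  step 8. node 3  ⊔preds=⊤  new=2  stable
  step 9. node 0  ⊔preds=⊤  new=⊤  stable

Least fixpoint reached:
  node 0: ⊤
  node 1: ⊤
  node 2: ⊤
  node 3: 2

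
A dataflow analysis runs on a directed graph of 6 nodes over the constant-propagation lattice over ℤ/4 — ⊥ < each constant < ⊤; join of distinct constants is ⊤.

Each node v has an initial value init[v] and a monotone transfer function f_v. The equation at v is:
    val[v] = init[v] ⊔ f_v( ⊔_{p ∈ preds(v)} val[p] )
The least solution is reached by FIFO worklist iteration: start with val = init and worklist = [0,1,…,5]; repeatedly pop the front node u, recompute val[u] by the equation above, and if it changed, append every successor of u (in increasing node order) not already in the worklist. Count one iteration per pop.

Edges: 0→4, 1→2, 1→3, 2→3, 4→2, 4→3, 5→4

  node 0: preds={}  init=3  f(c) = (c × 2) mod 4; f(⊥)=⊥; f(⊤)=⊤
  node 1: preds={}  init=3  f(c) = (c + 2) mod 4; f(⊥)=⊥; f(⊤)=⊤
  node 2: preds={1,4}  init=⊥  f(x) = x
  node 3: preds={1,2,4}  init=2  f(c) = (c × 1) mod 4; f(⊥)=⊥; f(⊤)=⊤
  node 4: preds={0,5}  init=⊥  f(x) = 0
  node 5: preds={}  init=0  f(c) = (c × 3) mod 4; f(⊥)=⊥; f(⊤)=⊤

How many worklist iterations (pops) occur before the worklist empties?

8

Worklist (8 pops):
  #1 pop 0: in=⊥ → 3 (no change)
  #2 pop 1: in=⊥ → 3 (no change)
  #3 pop 2: in=3 → 3 (was ⊥); enqueue []
  #4 pop 3: in=3 → ⊤ (was 2); enqueue []
  #5 pop 4: in=⊤ → 0 (was ⊥); enqueue [2,3]
  #6 pop 5: in=⊥ → 0 (no change)
  #7 pop 2: in=⊤ → ⊤ (was 3); enqueue []
  #8 pop 3: in=⊤ → ⊤ (no change)

Fixpoint:
  val[0] = 3
  val[1] = 3
  val[2] = ⊤
  val[3] = ⊤
  val[4] = 0
  val[5] = 0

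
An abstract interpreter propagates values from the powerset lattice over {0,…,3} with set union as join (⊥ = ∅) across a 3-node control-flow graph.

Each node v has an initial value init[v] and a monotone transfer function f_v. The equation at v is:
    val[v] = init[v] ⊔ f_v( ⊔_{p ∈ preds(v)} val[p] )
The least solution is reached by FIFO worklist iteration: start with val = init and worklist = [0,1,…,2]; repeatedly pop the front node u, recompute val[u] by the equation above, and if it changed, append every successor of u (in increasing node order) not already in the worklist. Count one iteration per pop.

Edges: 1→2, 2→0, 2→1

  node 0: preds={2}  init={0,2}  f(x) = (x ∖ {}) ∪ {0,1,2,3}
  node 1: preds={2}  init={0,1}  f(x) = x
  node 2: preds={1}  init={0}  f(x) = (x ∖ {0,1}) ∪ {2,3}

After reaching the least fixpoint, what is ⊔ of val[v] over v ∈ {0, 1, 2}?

Trace (6 dequeues):
  [1] u=0 | in {0} | out {0,1,2,3} | prev {0,2} | push {}
  [2] u=1 | in {0} | out {0,1} | ==
  [3] u=2 | in {0,1} | out {0,2,3} | prev {0} | push {0,1}
  [4] u=0 | in {0,2,3} | out {0,1,2,3} | ==
  [5] u=1 | in {0,2,3} | out {0,1,2,3} | prev {0,1} | push {2}
  [6] u=2 | in {0,1,2,3} | out {0,2,3} | ==

Converged values:
  [0] {0,1,2,3}
  [1] {0,1,2,3}
  [2] {0,2,3}

{0,1,2,3}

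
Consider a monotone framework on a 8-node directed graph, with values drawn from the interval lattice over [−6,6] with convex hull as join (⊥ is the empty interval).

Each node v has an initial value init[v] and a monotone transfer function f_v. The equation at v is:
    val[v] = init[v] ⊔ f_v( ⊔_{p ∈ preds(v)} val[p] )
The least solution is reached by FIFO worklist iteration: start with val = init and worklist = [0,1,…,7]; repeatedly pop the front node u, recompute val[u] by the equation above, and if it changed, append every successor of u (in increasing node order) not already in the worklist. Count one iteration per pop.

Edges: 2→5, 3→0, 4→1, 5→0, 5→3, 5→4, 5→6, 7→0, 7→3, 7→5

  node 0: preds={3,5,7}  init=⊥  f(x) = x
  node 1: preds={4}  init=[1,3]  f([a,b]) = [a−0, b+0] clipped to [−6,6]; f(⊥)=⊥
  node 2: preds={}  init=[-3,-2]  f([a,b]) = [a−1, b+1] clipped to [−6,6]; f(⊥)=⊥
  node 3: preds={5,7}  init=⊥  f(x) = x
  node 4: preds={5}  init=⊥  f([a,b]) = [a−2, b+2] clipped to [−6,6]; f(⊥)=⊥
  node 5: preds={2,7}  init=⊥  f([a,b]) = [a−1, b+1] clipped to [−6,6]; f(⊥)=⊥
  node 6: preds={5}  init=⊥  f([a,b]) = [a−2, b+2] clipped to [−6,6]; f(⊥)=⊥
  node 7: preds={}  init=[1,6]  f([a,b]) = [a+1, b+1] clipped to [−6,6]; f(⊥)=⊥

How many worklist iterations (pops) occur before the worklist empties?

13

Trace (13 dequeues):
  [1] u=0 | in [1,6] | out [1,6] | prev ⊥ | push {}
  [2] u=1 | in ⊥ | out [1,3] | ==
  [3] u=2 | in ⊥ | out [-3,-2] | ==
  [4] u=3 | in [1,6] | out [1,6] | prev ⊥ | push {0}
  [5] u=4 | in ⊥ | out ⊥ | ==
  [6] u=5 | in [-3,6] | out [-4,6] | prev ⊥ | push {3,4}
  [7] u=6 | in [-4,6] | out [-6,6] | prev ⊥ | push {}
  [8] u=7 | in ⊥ | out [1,6] | ==
  [9] u=0 | in [-4,6] | out [-4,6] | prev [1,6] | push {}
  [10] u=3 | in [-4,6] | out [-4,6] | prev [1,6] | push {0}
  [11] u=4 | in [-4,6] | out [-6,6] | prev ⊥ | push {1}
  [12] u=0 | in [-4,6] | out [-4,6] | ==
  [13] u=1 | in [-6,6] | out [-6,6] | prev [1,3] | push {}

Converged values:
  [0] [-4,6]
  [1] [-6,6]
  [2] [-3,-2]
  [3] [-4,6]
  [4] [-6,6]
  [5] [-4,6]
  [6] [-6,6]
  [7] [1,6]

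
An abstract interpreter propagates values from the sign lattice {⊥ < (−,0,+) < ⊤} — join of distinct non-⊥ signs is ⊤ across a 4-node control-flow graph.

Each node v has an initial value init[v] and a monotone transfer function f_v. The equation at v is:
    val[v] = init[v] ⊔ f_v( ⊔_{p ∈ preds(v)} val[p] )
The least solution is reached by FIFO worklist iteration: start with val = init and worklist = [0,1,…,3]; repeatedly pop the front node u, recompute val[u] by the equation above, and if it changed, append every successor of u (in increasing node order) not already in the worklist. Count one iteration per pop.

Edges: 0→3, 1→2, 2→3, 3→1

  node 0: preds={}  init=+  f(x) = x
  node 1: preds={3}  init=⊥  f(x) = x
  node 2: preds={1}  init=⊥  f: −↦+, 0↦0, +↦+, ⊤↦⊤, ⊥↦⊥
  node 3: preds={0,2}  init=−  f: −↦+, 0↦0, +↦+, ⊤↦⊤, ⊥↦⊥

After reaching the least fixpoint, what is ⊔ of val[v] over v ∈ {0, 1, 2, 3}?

⊤

Trace (7 dequeues):
  [1] u=0 | in ⊥ | out + | ==
  [2] u=1 | in − | out − | prev ⊥ | push {}
  [3] u=2 | in − | out + | prev ⊥ | push {}
  [4] u=3 | in + | out ⊤ | prev − | push {1}
  [5] u=1 | in ⊤ | out ⊤ | prev − | push {2}
  [6] u=2 | in ⊤ | out ⊤ | prev + | push {3}
  [7] u=3 | in ⊤ | out ⊤ | ==

Converged values:
  [0] +
  [1] ⊤
  [2] ⊤
  [3] ⊤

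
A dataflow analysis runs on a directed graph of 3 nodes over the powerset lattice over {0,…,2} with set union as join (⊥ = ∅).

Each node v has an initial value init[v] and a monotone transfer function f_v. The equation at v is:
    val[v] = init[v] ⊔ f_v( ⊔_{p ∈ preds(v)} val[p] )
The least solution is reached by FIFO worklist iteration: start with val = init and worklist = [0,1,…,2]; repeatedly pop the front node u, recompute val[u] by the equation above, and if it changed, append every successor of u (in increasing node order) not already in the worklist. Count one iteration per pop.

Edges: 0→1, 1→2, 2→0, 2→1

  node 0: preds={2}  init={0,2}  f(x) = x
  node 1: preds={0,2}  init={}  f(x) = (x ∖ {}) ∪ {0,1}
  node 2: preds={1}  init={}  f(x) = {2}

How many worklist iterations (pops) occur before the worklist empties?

Trace (5 dequeues):
  [1] u=0 | in {} | out {0,2} | ==
  [2] u=1 | in {0,2} | out {0,1,2} | prev {} | push {}
  [3] u=2 | in {0,1,2} | out {2} | prev {} | push {0,1}
  [4] u=0 | in {2} | out {0,2} | ==
  [5] u=1 | in {0,2} | out {0,1,2} | ==

Converged values:
  [0] {0,2}
  [1] {0,1,2}
  [2] {2}

5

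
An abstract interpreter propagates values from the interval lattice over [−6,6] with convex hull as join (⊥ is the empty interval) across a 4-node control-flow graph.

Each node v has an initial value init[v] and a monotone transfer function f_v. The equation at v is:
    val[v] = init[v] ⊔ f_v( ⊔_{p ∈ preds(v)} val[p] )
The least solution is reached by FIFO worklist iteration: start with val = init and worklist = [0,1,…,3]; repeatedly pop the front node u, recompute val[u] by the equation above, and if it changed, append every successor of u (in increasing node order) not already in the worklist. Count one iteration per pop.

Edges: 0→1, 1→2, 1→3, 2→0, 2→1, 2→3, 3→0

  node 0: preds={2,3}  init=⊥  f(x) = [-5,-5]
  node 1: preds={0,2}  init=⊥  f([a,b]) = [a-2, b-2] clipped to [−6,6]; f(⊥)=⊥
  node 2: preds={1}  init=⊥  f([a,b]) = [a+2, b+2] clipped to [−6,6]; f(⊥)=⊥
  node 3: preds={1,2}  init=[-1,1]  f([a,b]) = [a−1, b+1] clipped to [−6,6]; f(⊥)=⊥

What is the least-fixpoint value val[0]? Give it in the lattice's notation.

Worklist (6 pops):
  #1 pop 0: in=[-1,1] → [-5,-5] (was ⊥); enqueue []
  #2 pop 1: in=[-5,-5] → [-6,-6] (was ⊥); enqueue []
  #3 pop 2: in=[-6,-6] → [-4,-4] (was ⊥); enqueue [0,1]
  #4 pop 3: in=[-6,-4] → [-6,1] (was [-1,1]); enqueue []
  #5 pop 0: in=[-6,1] → [-5,-5] (no change)
  #6 pop 1: in=[-5,-4] → [-6,-6] (no change)

Fixpoint:
  val[0] = [-5,-5]
  val[1] = [-6,-6]
  val[2] = [-4,-4]
  val[3] = [-6,1]

[-5,-5]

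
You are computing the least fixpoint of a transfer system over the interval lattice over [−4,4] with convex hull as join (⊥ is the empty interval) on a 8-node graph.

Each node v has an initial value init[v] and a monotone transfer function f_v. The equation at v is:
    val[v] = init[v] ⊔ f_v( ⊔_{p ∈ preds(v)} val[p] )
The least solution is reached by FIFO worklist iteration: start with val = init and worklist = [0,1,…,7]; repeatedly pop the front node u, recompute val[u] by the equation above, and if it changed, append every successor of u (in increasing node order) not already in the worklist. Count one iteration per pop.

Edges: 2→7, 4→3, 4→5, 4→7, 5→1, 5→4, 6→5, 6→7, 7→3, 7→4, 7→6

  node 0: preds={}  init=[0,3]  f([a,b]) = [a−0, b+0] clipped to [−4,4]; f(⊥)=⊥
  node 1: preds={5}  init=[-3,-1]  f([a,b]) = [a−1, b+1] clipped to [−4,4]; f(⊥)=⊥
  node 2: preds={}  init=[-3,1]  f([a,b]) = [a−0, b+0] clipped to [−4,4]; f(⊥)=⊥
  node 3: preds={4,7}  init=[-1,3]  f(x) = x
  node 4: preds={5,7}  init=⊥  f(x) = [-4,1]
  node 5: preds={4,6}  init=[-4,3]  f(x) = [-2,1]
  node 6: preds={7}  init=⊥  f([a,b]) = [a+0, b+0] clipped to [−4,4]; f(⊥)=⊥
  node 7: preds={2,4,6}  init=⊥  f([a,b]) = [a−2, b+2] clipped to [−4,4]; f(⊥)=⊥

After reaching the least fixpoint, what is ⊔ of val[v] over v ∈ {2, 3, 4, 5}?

[-4,4]

Iteration log — 18 steps:
  step 1. node 0  ⊔preds=⊥  new=[0,3]  stable
  step 2. node 1  ⊔preds=[-4,3]  new=[-4,4]  old=[-3,-1]  +wl: 
  step 3. node 2  ⊔preds=⊥  new=[-3,1]  stable
  step 4. node 3  ⊔preds=⊥  new=[-1,3]  stable
  step 5. node 4  ⊔preds=[-4,3]  new=[-4,1]  old=⊥  +wl: 3
  step 6. node 5  ⊔preds=[-4,1]  new=[-4,3]  stable
  step 7. node 6  ⊔preds=⊥  new=⊥  stable
  step 8. node 7  ⊔preds=[-4,1]  new=[-4,3]  old=⊥  +wl: 4,6
  step 9. node 3  ⊔preds=[-4,3]  new=[-4,3]  old=[-1,3]  +wl: 
  step 10. node 4  ⊔preds=[-4,3]  new=[-4,1]  stable
  step 11. node 6  ⊔preds=[-4,3]  new=[-4,3]  old=⊥  +wl: 5,7
  step 12. node 5  ⊔preds=[-4,3]  new=[-4,3]  stable
  step 13. node 7  ⊔preds=[-4,3]  new=[-4,4]  old=[-4,3]  +wl: 3,4,6
  step 14. node 3  ⊔preds=[-4,4]  new=[-4,4]  old=[-4,3]  +wl: 
  step 15. node 4  ⊔preds=[-4,4]  new=[-4,1]  stable
  step 16. node 6  ⊔preds=[-4,4]  new=[-4,4]  old=[-4,3]  +wl: 5,7
  step 17. node 5  ⊔preds=[-4,4]  new=[-4,3]  stable
  step 18. node 7  ⊔preds=[-4,4]  new=[-4,4]  stable

Least fixpoint reached:
  node 0: [0,3]
  node 1: [-4,4]
  node 2: [-3,1]
  node 3: [-4,4]
  node 4: [-4,1]
  node 5: [-4,3]
  node 6: [-4,4]
  node 7: [-4,4]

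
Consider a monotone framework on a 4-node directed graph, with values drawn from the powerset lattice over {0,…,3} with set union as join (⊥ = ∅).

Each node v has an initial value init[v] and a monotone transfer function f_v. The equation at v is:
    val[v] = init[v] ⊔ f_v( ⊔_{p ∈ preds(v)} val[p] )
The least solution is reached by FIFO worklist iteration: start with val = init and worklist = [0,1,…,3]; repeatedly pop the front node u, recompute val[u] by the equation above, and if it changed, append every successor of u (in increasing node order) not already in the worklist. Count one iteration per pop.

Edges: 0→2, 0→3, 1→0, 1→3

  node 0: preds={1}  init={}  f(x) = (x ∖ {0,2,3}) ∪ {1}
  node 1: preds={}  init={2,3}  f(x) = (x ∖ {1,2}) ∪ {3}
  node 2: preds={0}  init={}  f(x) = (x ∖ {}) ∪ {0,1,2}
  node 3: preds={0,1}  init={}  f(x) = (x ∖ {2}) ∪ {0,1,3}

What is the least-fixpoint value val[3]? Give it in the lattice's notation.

{0,1,3}

Trace (4 dequeues):
  [1] u=0 | in {2,3} | out {1} | prev {} | push {}
  [2] u=1 | in {} | out {2,3} | ==
  [3] u=2 | in {1} | out {0,1,2} | prev {} | push {}
  [4] u=3 | in {1,2,3} | out {0,1,3} | prev {} | push {}

Converged values:
  [0] {1}
  [1] {2,3}
  [2] {0,1,2}
  [3] {0,1,3}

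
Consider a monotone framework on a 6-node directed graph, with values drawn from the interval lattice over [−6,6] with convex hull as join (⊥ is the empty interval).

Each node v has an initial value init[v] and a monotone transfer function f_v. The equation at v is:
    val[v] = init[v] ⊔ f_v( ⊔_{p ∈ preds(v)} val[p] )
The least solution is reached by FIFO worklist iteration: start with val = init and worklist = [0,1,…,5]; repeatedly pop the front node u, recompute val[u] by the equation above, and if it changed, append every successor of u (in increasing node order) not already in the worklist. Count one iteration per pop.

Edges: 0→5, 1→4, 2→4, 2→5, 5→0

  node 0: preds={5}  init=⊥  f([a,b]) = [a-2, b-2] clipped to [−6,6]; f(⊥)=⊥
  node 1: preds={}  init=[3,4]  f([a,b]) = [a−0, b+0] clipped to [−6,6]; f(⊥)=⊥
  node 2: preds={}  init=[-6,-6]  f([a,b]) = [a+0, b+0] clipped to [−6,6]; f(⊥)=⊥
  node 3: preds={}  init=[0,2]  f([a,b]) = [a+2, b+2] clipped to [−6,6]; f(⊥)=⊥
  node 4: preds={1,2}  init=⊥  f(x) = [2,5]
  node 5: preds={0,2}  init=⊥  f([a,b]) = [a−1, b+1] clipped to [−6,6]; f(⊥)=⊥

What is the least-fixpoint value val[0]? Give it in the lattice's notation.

[-6,-6]

Iteration log — 8 steps:
  step 1. node 0  ⊔preds=⊥  new=⊥  stable
  step 2. node 1  ⊔preds=⊥  new=[3,4]  stable
  step 3. node 2  ⊔preds=⊥  new=[-6,-6]  stable
  step 4. node 3  ⊔preds=⊥  new=[0,2]  stable
  step 5. node 4  ⊔preds=[-6,4]  new=[2,5]  old=⊥  +wl: 
  step 6. node 5  ⊔preds=[-6,-6]  new=[-6,-5]  old=⊥  +wl: 0
  step 7. node 0  ⊔preds=[-6,-5]  new=[-6,-6]  old=⊥  +wl: 5
  step 8. node 5  ⊔preds=[-6,-6]  new=[-6,-5]  stable

Least fixpoint reached:
  node 0: [-6,-6]
  node 1: [3,4]
  node 2: [-6,-6]
  node 3: [0,2]
  node 4: [2,5]
  node 5: [-6,-5]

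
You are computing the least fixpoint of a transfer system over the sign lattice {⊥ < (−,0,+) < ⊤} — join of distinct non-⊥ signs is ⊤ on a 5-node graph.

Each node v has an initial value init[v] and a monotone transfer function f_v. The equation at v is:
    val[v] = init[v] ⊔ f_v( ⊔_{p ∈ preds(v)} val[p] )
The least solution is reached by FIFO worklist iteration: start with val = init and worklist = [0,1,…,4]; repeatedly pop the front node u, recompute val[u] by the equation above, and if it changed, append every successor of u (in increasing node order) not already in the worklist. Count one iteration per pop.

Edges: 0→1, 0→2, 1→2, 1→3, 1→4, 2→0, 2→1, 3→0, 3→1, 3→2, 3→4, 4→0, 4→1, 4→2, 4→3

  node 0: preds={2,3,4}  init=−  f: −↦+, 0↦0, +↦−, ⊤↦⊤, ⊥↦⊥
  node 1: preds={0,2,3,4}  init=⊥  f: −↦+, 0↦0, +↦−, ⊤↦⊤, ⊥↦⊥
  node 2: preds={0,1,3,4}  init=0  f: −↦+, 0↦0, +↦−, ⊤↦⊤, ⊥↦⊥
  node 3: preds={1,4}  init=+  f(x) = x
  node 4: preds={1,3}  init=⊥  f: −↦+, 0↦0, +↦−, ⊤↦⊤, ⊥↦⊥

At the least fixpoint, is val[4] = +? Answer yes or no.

no

Iteration log — 9 steps:
  step 1. node 0  ⊔preds=⊤  new=⊤  old=−  +wl: 
  step 2. node 1  ⊔preds=⊤  new=⊤  old=⊥  +wl: 
  step 3. node 2  ⊔preds=⊤  new=⊤  old=0  +wl: 0,1
  step 4. node 3  ⊔preds=⊤  new=⊤  old=+  +wl: 2
  step 5. node 4  ⊔preds=⊤  new=⊤  old=⊥  +wl: 3
  step 6. node 0  ⊔preds=⊤  new=⊤  stable
  step 7. node 1  ⊔preds=⊤  new=⊤  stable
  step 8. node 2  ⊔preds=⊤  new=⊤  stable
  step 9. node 3  ⊔preds=⊤  new=⊤  stable

Least fixpoint reached:
  node 0: ⊤
  node 1: ⊤
  node 2: ⊤
  node 3: ⊤
  node 4: ⊤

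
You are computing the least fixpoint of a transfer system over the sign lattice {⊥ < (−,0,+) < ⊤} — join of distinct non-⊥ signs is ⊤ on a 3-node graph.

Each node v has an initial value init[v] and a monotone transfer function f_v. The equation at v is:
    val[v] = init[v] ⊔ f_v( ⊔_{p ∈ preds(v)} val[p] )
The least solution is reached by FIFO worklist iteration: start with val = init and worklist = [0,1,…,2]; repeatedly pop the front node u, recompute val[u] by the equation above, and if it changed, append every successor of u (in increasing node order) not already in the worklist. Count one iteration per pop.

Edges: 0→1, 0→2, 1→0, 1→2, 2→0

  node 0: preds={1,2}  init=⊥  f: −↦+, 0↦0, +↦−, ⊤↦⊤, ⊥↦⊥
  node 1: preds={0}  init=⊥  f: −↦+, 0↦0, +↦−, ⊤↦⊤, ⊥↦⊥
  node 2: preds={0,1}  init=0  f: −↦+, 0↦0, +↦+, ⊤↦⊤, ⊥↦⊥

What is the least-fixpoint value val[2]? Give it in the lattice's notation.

0

Iteration log — 4 steps:
  step 1. node 0  ⊔preds=0  new=0  old=⊥  +wl: 
  step 2. node 1  ⊔preds=0  new=0  old=⊥  +wl: 0
  step 3. node 2  ⊔preds=0  new=0  stable
  step 4. node 0  ⊔preds=0  new=0  stable

Least fixpoint reached:
  node 0: 0
  node 1: 0
  node 2: 0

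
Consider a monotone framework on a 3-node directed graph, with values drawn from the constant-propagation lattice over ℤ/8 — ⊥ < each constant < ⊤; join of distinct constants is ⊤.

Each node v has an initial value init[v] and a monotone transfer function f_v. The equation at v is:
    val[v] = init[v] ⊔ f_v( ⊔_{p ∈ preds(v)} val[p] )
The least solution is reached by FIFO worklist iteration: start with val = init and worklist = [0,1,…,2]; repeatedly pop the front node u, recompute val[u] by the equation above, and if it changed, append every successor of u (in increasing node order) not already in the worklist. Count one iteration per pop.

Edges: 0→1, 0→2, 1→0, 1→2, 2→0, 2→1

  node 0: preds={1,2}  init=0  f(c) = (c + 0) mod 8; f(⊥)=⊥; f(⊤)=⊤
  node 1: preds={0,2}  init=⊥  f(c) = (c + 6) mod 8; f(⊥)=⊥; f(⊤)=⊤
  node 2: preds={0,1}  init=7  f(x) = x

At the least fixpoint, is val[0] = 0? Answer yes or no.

Worklist (5 pops):
  #1 pop 0: in=7 → ⊤ (was 0); enqueue []
  #2 pop 1: in=⊤ → ⊤ (was ⊥); enqueue [0]
  #3 pop 2: in=⊤ → ⊤ (was 7); enqueue [1]
  #4 pop 0: in=⊤ → ⊤ (no change)
  #5 pop 1: in=⊤ → ⊤ (no change)

Fixpoint:
  val[0] = ⊤
  val[1] = ⊤
  val[2] = ⊤

no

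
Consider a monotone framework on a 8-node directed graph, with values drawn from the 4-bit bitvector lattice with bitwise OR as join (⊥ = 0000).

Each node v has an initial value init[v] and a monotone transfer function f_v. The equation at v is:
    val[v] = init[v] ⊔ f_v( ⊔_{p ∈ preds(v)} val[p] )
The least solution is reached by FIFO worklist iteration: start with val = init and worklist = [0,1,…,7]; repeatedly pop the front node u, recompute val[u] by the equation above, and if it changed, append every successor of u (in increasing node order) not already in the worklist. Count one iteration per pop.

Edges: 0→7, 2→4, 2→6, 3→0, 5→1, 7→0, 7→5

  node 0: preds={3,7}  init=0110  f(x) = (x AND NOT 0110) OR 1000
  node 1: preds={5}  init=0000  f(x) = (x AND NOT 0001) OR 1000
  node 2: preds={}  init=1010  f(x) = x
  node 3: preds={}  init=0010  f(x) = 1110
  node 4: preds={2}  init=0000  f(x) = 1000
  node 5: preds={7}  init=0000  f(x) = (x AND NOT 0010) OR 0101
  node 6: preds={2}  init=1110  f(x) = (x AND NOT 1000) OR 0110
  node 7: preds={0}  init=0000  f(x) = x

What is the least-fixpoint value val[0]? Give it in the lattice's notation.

1110

Iteration log — 12 steps:
  step 1. node 0  ⊔preds=0010  new=1110  old=0110  +wl: 
  step 2. node 1  ⊔preds=0000  new=1000  old=0000  +wl: 
  step 3. node 2  ⊔preds=0000  new=1010  stable
  step 4. node 3  ⊔preds=0000  new=1110  old=0010  +wl: 0
  step 5. node 4  ⊔preds=1010  new=1000  old=0000  +wl: 
  step 6. node 5  ⊔preds=0000  new=0101  old=0000  +wl: 1
  step 7. node 6  ⊔preds=1010  new=1110  stable
  step 8. node 7  ⊔preds=1110  new=1110  old=0000  +wl: 5
  step 9. node 0  ⊔preds=1110  new=1110  stable
  step 10. node 1  ⊔preds=0101  new=1100  old=1000  +wl: 
  step 11. node 5  ⊔preds=1110  new=1101  old=0101  +wl: 1
  step 12. node 1  ⊔preds=1101  new=1100  stable

Least fixpoint reached:
  node 0: 1110
  node 1: 1100
  node 2: 1010
  node 3: 1110
  node 4: 1000
  node 5: 1101
  node 6: 1110
  node 7: 1110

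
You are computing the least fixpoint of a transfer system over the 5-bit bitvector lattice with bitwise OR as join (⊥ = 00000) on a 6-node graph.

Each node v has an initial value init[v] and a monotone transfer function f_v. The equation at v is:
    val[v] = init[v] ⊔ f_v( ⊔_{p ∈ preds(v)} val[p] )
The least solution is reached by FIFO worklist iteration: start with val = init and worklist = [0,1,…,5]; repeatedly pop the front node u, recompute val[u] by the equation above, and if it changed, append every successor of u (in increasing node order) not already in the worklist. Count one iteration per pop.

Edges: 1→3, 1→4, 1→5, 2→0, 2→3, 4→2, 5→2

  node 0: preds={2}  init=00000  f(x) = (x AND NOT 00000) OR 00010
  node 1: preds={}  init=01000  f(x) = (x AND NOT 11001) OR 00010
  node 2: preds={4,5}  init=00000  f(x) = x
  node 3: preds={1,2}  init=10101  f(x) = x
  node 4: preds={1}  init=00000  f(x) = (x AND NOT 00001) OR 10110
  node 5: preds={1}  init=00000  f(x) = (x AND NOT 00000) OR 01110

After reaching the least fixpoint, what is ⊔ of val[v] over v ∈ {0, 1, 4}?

11110

Worklist (9 pops):
  #1 pop 0: in=00000 → 00010 (was 00000); enqueue []
  #2 pop 1: in=00000 → 01010 (was 01000); enqueue []
  #3 pop 2: in=00000 → 00000 (no change)
  #4 pop 3: in=01010 → 11111 (was 10101); enqueue []
  #5 pop 4: in=01010 → 11110 (was 00000); enqueue [2]
  #6 pop 5: in=01010 → 01110 (was 00000); enqueue []
  #7 pop 2: in=11110 → 11110 (was 00000); enqueue [0,3]
  #8 pop 0: in=11110 → 11110 (was 00010); enqueue []
  #9 pop 3: in=11110 → 11111 (no change)

Fixpoint:
  val[0] = 11110
  val[1] = 01010
  val[2] = 11110
  val[3] = 11111
  val[4] = 11110
  val[5] = 01110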